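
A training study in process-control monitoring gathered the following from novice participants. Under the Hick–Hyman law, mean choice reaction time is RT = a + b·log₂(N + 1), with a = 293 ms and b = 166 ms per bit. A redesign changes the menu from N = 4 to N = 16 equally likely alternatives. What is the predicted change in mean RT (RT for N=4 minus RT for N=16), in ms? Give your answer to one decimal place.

-293.1

RT(4) = 293 + 166·log₂(5) = 293 + 166·2.3219 = 678.4354 ms.
RT(16) = 293 + 166·log₂(17) = 293 + 166·4.0875 = 971.5250 ms.
Difference = 678.4354 − 971.5250 = -293.0896 ≈ -293.1 ms.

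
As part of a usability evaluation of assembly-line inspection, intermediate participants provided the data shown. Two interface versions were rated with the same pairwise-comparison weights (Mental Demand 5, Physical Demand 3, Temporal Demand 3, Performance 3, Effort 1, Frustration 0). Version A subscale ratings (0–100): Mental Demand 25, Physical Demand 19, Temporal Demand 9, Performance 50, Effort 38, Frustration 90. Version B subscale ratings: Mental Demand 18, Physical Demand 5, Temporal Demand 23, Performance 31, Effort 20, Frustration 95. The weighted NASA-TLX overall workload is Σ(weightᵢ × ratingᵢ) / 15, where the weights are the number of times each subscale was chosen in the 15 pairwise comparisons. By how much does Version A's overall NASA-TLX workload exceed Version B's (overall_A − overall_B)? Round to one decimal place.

7.3

Version A weighted sum = 5·25 + 3·19 + 3·9 + 3·50 + 1·38 + 0·90 = 125 + 57 + 27 + 150 + 38 + 0 = 397; overall_A = 397/15 = 26.4667.
Version B weighted sum = 5·18 + 3·5 + 3·23 + 3·31 + 1·20 + 0·95 = 90 + 15 + 69 + 93 + 20 + 0 = 287; overall_B = 287/15 = 19.1333.
Difference = 26.4667 − 19.1333 = 7.3334 ≈ 7.3.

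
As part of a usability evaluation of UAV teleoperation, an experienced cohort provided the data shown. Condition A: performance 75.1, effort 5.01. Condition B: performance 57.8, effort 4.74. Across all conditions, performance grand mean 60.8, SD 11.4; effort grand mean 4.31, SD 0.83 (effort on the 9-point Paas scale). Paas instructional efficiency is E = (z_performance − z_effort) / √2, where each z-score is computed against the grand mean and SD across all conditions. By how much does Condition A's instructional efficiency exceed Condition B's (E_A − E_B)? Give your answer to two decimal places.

0.84

Condition A: z_P = (75.1 − 60.8)/11.4 = 1.2544; z_E = (5.01 − 4.31)/0.83 = 0.8434; E_A = (1.2544 − 0.8434)/√2 = 0.2906.
Condition B: z_P = (57.8 − 60.8)/11.4 = -0.2632; z_E = (4.74 − 4.31)/0.83 = 0.5181; E_B = (-0.2632 − 0.5181)/√2 = -0.5525.
E_A − E_B = 0.2906 − (-0.5525) = 0.8431 ≈ 0.84.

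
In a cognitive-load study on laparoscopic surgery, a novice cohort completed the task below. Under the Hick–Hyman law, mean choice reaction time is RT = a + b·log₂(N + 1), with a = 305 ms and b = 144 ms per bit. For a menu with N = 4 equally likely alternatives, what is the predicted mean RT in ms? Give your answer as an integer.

log₂(4 + 1) = log₂(5) = 2.3219.
RT = 305 + 144 × 2.3219 = 305 + 334.3536 = 639.3536 ms.
≈ 639 ms.

639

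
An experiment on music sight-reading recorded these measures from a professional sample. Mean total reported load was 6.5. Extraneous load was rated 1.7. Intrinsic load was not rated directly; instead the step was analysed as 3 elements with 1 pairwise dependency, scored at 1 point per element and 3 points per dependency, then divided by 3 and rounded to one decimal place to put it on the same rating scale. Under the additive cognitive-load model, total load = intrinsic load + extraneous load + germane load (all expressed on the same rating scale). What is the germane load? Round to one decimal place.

2.8

Intrinsic (element-interactivity): (3 × 1 + 1 × 3) / 3 = 6 / 3 = 2.0000 → 2.0.
germane load = total − intrinsic − extraneous
             = 6.5 − 2.0 − 1.7 = 2.8.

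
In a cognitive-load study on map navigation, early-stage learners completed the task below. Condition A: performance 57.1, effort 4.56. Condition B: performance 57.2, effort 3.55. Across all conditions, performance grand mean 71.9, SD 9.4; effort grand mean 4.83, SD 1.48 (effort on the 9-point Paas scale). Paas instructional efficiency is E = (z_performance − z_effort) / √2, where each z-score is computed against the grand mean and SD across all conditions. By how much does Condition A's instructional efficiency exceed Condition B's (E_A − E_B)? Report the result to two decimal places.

-0.49

Condition A: z_P = (57.1 − 71.9)/9.4 = -1.5745; z_E = (4.56 − 4.83)/1.48 = -0.1824; E_A = (-1.5745 − (-0.1824))/√2 = -0.9844.
Condition B: z_P = (57.2 − 71.9)/9.4 = -1.5638; z_E = (3.55 − 4.83)/1.48 = -0.8649; E_B = (-1.5638 − (-0.8649))/√2 = -0.4942.
E_A − E_B = -0.9844 − (-0.4942) = -0.4902 ≈ -0.49.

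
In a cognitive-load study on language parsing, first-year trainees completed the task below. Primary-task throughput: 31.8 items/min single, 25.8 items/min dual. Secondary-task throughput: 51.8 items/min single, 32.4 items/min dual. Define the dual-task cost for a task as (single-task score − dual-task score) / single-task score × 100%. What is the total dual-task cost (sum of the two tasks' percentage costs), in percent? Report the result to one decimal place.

Primary cost = (31.8 − 25.8) / 31.8 × 100% = 18.8679%.
Secondary cost = (51.8 − 32.4) / 51.8 × 100% = 37.4517%.
Total = 18.8679% + 37.4517% = 56.3196% ≈ 56.3%.

56.3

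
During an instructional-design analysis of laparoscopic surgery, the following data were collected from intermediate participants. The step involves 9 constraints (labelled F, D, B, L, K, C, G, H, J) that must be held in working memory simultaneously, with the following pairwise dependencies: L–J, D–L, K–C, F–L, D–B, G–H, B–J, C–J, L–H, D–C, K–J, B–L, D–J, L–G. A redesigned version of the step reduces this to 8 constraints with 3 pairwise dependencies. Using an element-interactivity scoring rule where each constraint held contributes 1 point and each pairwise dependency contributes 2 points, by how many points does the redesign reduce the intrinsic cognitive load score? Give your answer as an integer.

Original: 9 × 1 + 14 × 2 = 9 + 28 = 37.
Redesigned: 8 × 1 + 3 × 2 = 8 + 6 = 14.
Reduction = 37 − 14 = 23.

23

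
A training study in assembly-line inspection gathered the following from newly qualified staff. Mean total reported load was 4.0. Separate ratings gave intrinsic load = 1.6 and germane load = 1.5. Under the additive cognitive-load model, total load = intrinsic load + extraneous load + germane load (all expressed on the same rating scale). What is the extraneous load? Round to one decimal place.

0.9

extraneous load = total − intrinsic − germane
             = 4.0 − 1.6 − 1.5 = 0.9.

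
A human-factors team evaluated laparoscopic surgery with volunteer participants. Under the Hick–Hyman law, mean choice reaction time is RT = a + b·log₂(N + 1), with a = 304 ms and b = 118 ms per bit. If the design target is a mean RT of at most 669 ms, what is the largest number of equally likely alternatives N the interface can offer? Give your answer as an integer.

Set 304 + 118·log₂(N + 1) ≤ 669.
log₂(N + 1) ≤ (669 − 304) / 118 = 3.0932.
N + 1 ≤ 2^3.0932 = 8.5339.
N ≤ 7.5339, so the largest integer N is 7.

7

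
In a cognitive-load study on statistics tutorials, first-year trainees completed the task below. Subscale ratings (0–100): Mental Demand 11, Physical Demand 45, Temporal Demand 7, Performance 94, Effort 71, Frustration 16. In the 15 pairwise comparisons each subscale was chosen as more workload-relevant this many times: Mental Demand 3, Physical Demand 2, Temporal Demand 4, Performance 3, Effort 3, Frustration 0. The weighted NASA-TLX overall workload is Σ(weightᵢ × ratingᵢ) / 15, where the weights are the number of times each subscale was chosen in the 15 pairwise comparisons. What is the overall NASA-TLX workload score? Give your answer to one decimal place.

The tallies are the weights (they sum to 15).
Weighted sum = 3·11 + 2·45 + 4·7 + 3·94 + 3·71 + 0·16
            = 33 + 90 + 28 + 282 + 213 + 0 = 646.
Overall workload = 646 / 15 = 43.0667 ≈ 43.1.

43.1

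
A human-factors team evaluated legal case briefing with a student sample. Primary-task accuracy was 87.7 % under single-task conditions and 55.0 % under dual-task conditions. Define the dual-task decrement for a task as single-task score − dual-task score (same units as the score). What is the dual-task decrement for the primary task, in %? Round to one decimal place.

Decrement = 87.7 − 55.0 = 32.7000 % ≈ 32.7 %.

32.7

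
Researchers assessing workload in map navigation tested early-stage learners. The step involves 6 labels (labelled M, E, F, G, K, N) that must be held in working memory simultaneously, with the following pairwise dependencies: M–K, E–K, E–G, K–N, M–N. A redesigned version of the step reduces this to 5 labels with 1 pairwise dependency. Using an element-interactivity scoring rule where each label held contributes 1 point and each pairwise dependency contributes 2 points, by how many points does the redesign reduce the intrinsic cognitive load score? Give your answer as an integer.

9

Original: 6 × 1 + 5 × 2 = 6 + 10 = 16.
Redesigned: 5 × 1 + 1 × 2 = 5 + 2 = 7.
Reduction = 16 − 7 = 9.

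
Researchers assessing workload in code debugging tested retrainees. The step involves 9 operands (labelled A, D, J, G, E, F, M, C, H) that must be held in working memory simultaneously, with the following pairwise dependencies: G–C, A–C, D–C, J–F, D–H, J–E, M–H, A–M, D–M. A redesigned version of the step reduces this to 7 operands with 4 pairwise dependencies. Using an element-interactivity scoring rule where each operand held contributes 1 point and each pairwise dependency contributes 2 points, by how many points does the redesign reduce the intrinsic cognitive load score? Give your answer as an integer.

Original: 9 × 1 + 9 × 2 = 9 + 18 = 27.
Redesigned: 7 × 1 + 4 × 2 = 7 + 8 = 15.
Reduction = 27 − 15 = 12.

12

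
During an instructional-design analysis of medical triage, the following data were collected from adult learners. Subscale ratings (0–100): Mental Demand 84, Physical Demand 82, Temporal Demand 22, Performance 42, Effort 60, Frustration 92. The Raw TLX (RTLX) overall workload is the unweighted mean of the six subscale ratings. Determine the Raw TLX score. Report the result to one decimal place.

Sum of ratings = 84 + 82 + 22 + 42 + 60 + 92 = 382.
RTLX = 382 / 6 = 63.6667 ≈ 63.7.

63.7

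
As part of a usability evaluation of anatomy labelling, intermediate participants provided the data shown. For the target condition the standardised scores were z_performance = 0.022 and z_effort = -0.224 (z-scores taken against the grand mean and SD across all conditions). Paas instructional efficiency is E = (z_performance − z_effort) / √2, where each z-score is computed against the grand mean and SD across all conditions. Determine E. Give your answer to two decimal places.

0.17

z_P − z_E = 0.022 − (-0.224) = 0.2460.
E = 0.2460 / √2 = 0.2460 / 1.41421 = 0.1739 ≈ 0.17.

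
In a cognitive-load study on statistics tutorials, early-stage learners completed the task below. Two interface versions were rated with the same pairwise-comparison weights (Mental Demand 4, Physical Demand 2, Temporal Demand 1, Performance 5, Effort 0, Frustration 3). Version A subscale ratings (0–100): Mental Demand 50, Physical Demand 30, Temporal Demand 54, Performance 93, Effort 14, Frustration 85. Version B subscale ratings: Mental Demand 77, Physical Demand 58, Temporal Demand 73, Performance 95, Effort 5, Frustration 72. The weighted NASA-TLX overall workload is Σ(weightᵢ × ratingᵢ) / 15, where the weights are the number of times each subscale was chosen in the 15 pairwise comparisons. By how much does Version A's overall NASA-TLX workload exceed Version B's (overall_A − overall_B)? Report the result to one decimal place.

-10.3

Version A weighted sum = 4·50 + 2·30 + 1·54 + 5·93 + 0·14 + 3·85 = 200 + 60 + 54 + 465 + 0 + 255 = 1034; overall_A = 1034/15 = 68.9333.
Version B weighted sum = 4·77 + 2·58 + 1·73 + 5·95 + 0·5 + 3·72 = 308 + 116 + 73 + 475 + 0 + 216 = 1188; overall_B = 1188/15 = 79.2000.
Difference = 68.9333 − 79.2000 = -10.2667 ≈ -10.3.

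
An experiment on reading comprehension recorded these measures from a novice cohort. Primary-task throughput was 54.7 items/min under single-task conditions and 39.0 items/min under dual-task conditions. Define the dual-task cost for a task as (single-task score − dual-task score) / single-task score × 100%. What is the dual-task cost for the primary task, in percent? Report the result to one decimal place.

Cost = (54.7 − 39.0) / 54.7 × 100%
     = 15.7000 / 54.7 × 100% = 28.7020%.
≈ 28.7%.

28.7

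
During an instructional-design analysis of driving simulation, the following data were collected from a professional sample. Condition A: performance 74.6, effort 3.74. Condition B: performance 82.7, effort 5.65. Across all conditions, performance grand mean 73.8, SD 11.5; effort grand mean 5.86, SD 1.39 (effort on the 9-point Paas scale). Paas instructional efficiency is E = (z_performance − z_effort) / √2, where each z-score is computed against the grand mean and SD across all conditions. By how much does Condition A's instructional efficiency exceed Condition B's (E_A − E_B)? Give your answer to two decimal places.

0.47

Condition A: z_P = (74.6 − 73.8)/11.5 = 0.0696; z_E = (3.74 − 5.86)/1.39 = -1.5252; E_A = (0.0696 − (-1.5252))/√2 = 1.1277.
Condition B: z_P = (82.7 − 73.8)/11.5 = 0.7739; z_E = (5.65 − 5.86)/1.39 = -0.1511; E_B = (0.7739 − (-0.1511))/√2 = 0.6541.
E_A − E_B = 1.1277 − 0.6541 = 0.4736 ≈ 0.47.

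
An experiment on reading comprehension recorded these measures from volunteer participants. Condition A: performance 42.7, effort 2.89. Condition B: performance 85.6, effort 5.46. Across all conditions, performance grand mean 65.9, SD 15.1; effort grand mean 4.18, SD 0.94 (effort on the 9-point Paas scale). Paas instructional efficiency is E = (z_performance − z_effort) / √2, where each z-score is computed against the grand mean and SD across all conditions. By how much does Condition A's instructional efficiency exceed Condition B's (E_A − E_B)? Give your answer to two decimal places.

-0.08

Condition A: z_P = (42.7 − 65.9)/15.1 = -1.5364; z_E = (2.89 − 4.18)/0.94 = -1.3723; E_A = (-1.5364 − (-1.3723))/√2 = -0.1160.
Condition B: z_P = (85.6 − 65.9)/15.1 = 1.3046; z_E = (5.46 − 4.18)/0.94 = 1.3617; E_B = (1.3046 − 1.3617)/√2 = -0.0404.
E_A − E_B = -0.1160 − (-0.0404) = -0.0756 ≈ -0.08.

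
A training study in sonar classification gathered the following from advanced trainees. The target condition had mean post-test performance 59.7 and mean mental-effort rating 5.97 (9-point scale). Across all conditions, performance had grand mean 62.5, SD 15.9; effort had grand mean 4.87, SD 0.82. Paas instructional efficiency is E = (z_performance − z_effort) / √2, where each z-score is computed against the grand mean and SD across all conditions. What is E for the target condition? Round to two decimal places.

z_performance = (59.7 − 62.5) / 15.9 = -2.8000 / 15.9 = -0.1761.
z_effort = (5.97 − 4.87) / 0.82 = 1.1000 / 0.82 = 1.3415.
z_P − z_E = -0.1761 − 1.3415 = -1.5176.
E = -1.5176 / √2 = -1.5176 / 1.41421 = -1.0731 ≈ -1.07.

-1.07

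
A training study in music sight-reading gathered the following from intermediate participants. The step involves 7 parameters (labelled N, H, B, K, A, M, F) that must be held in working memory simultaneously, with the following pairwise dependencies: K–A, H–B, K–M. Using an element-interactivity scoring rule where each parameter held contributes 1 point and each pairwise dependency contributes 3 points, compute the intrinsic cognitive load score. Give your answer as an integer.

Count of parameters held simultaneously: 7.
Count of pairwise dependencies listed: 3.
Element contribution: 7 × 1 = 7.
Interaction contribution: 3 × 3 = 9.
Intrinsic load = 7 + 9 = 16.

16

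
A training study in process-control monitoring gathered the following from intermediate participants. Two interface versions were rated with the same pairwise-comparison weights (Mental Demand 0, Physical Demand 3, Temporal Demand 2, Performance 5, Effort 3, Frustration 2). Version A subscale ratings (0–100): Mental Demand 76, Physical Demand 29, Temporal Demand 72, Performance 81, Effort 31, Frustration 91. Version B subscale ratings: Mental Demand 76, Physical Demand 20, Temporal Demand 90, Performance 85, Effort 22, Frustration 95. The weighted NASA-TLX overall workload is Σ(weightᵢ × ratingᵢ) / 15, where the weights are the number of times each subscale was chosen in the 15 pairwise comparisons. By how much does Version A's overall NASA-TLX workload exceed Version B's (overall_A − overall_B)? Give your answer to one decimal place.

Version A weighted sum = 0·76 + 3·29 + 2·72 + 5·81 + 3·31 + 2·91 = 0 + 87 + 144 + 405 + 93 + 182 = 911; overall_A = 911/15 = 60.7333.
Version B weighted sum = 0·76 + 3·20 + 2·90 + 5·85 + 3·22 + 2·95 = 0 + 60 + 180 + 425 + 66 + 190 = 921; overall_B = 921/15 = 61.4000.
Difference = 60.7333 − 61.4000 = -0.6667 ≈ -0.7.

-0.7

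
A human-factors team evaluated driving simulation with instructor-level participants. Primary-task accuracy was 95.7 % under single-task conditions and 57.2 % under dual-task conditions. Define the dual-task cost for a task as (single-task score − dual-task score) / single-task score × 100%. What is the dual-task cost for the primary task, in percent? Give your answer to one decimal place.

Cost = (95.7 − 57.2) / 95.7 × 100%
     = 38.5000 / 95.7 × 100% = 40.2299%.
≈ 40.2%.

40.2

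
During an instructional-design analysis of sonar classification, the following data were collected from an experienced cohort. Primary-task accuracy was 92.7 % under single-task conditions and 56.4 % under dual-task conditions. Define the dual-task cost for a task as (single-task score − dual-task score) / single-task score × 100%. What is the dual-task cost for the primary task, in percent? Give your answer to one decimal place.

39.2

Cost = (92.7 − 56.4) / 92.7 × 100%
     = 36.3000 / 92.7 × 100% = 39.1586%.
≈ 39.2%.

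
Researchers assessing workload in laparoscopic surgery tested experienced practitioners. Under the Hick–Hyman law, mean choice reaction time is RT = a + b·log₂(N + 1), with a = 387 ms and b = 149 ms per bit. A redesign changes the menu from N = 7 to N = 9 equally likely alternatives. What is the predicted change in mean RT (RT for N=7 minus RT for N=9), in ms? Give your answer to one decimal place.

-48.0

RT(7) = 387 + 149·log₂(8) = 387 + 149·3.0000 = 834.0000 ms.
RT(9) = 387 + 149·log₂(10) = 387 + 149·3.3219 = 881.9631 ms.
Difference = 834.0000 − 881.9631 = -47.9631 ≈ -48.0 ms.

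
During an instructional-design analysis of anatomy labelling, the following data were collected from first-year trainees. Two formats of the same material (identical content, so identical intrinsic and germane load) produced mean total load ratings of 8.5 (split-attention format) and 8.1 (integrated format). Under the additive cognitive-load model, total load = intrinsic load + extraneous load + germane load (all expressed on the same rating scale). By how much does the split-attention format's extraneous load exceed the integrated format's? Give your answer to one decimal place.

Intrinsic and germane load are equal across formats, so the difference in total load equals the difference in extraneous load.
Extraneous-load difference = 8.5 − 8.1 = 0.4.

0.4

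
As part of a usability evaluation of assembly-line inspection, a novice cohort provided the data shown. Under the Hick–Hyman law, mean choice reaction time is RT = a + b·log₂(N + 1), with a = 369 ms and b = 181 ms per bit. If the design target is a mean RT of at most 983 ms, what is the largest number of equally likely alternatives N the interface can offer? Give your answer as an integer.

Set 369 + 181·log₂(N + 1) ≤ 983.
log₂(N + 1) ≤ (983 − 369) / 181 = 3.3923.
N + 1 ≤ 2^3.3923 = 10.4999.
N ≤ 9.4999, so the largest integer N is 9.

9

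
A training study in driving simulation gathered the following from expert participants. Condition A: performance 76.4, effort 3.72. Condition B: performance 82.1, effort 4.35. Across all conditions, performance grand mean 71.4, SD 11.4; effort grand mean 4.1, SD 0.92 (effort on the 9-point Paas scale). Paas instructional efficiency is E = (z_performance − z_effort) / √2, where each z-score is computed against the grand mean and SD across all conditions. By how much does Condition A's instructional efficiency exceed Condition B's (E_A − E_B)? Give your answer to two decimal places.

0.13

Condition A: z_P = (76.4 − 71.4)/11.4 = 0.4386; z_E = (3.72 − 4.1)/0.92 = -0.4130; E_A = (0.4386 − (-0.4130))/√2 = 0.6022.
Condition B: z_P = (82.1 − 71.4)/11.4 = 0.9386; z_E = (4.35 − 4.1)/0.92 = 0.2717; E_B = (0.9386 − 0.2717)/√2 = 0.4716.
E_A − E_B = 0.6022 − 0.4716 = 0.1306 ≈ 0.13.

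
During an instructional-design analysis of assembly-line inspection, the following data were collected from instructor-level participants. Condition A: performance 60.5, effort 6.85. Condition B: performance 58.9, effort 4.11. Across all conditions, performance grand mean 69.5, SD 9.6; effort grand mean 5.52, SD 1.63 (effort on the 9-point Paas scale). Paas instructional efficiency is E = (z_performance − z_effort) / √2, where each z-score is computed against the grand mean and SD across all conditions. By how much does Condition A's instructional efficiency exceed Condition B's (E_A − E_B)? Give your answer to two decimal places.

-1.07

Condition A: z_P = (60.5 − 69.5)/9.6 = -0.9375; z_E = (6.85 − 5.52)/1.63 = 0.8160; E_A = (-0.9375 − 0.8160)/√2 = -1.2399.
Condition B: z_P = (58.9 − 69.5)/9.6 = -1.1042; z_E = (4.11 − 5.52)/1.63 = -0.8650; E_B = (-1.1042 − (-0.8650))/√2 = -0.1691.
E_A − E_B = -1.2399 − (-0.1691) = -1.0708 ≈ -1.07.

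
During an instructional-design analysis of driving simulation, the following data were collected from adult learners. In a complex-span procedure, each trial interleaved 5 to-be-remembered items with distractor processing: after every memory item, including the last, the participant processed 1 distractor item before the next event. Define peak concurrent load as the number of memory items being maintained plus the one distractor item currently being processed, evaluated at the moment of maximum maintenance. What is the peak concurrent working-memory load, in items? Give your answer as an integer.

Maintenance is greatest during the distractor(s) after memory item 5: all 5 memory items are being held.
One distractor item is concurrently being processed.
Peak concurrent load = 5 + 1 = 6 items.

6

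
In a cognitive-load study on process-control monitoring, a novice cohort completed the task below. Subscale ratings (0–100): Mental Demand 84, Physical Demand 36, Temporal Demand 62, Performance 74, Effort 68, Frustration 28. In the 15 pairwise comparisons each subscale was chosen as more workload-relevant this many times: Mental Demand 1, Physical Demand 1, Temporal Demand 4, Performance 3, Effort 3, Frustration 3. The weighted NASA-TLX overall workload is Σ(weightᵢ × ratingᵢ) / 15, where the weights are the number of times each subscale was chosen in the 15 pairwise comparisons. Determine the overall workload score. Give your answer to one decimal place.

58.5

The tallies are the weights (they sum to 15).
Weighted sum = 1·84 + 1·36 + 4·62 + 3·74 + 3·68 + 3·28
            = 84 + 36 + 248 + 222 + 204 + 84 = 878.
Overall workload = 878 / 15 = 58.5333 ≈ 58.5.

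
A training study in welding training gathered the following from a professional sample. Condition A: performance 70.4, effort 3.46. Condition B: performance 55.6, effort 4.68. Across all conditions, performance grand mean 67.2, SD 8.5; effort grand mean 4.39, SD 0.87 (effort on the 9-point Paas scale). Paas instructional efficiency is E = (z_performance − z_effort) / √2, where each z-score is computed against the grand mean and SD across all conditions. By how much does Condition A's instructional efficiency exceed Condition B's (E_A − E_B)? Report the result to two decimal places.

Condition A: z_P = (70.4 − 67.2)/8.5 = 0.3765; z_E = (3.46 − 4.39)/0.87 = -1.0690; E_A = (0.3765 − (-1.0690))/√2 = 1.0221.
Condition B: z_P = (55.6 − 67.2)/8.5 = -1.3647; z_E = (4.68 − 4.39)/0.87 = 0.3333; E_B = (-1.3647 − 0.3333)/√2 = -1.2007.
E_A − E_B = 1.0221 − (-1.2007) = 2.2228 ≈ 2.22.

2.22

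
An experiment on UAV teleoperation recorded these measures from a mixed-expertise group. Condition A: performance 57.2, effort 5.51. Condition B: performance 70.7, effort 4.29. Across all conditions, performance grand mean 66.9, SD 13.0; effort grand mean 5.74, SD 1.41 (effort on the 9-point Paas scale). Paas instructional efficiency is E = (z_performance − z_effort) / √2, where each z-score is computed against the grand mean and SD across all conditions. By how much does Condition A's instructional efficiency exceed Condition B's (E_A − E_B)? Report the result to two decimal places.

-1.35

Condition A: z_P = (57.2 − 66.9)/13.0 = -0.7462; z_E = (5.51 − 5.74)/1.41 = -0.1631; E_A = (-0.7462 − (-0.1631))/√2 = -0.4123.
Condition B: z_P = (70.7 − 66.9)/13.0 = 0.2923; z_E = (4.29 − 5.74)/1.41 = -1.0284; E_B = (0.2923 − (-1.0284))/√2 = 0.9339.
E_A − E_B = -0.4123 − 0.9339 = -1.3462 ≈ -1.35.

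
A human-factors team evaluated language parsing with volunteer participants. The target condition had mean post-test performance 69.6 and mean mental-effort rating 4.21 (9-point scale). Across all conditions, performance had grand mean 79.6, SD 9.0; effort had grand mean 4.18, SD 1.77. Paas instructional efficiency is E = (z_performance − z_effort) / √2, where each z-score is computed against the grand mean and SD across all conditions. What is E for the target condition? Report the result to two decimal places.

-0.80

z_performance = (69.6 − 79.6) / 9.0 = -10.0000 / 9.0 = -1.1111.
z_effort = (4.21 − 4.18) / 1.77 = 0.0300 / 1.77 = 0.0169.
z_P − z_E = -1.1111 − 0.0169 = -1.1280.
E = -1.1280 / √2 = -1.1280 / 1.41421 = -0.7976 ≈ -0.80.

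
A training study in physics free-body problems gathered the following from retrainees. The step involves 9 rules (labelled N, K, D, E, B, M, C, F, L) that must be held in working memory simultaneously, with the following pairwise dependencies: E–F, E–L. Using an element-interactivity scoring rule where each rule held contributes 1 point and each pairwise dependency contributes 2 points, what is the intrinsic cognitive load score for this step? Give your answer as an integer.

Count of rules held simultaneously: 9.
Count of pairwise dependencies listed: 2.
Element contribution: 9 × 1 = 9.
Interaction contribution: 2 × 2 = 4.
Intrinsic load = 9 + 4 = 13.

13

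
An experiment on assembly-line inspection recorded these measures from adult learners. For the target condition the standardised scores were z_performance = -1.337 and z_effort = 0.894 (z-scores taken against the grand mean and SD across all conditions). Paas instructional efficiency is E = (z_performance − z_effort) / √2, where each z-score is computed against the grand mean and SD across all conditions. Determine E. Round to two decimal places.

z_P − z_E = -1.337 − 0.894 = -2.2310.
E = -2.2310 / √2 = -2.2310 / 1.41421 = -1.5776 ≈ -1.58.

-1.58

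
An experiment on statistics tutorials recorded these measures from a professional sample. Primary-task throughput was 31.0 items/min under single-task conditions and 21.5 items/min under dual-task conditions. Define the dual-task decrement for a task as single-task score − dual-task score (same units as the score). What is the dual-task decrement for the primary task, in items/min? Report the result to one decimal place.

Decrement = 31.0 − 21.5 = 9.5000 items/min ≈ 9.5 items/min.

9.5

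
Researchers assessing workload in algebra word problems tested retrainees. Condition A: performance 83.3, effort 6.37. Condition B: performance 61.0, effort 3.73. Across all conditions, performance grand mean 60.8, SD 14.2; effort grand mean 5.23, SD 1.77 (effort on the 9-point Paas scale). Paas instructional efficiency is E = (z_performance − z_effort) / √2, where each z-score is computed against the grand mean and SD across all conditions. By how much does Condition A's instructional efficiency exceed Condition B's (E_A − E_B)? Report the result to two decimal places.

0.06

Condition A: z_P = (83.3 − 60.8)/14.2 = 1.5845; z_E = (6.37 − 5.23)/1.77 = 0.6441; E_A = (1.5845 − 0.6441)/√2 = 0.6650.
Condition B: z_P = (61.0 − 60.8)/14.2 = 0.0141; z_E = (3.73 − 5.23)/1.77 = -0.8475; E_B = (0.0141 − (-0.8475))/√2 = 0.6092.
E_A − E_B = 0.6650 − 0.6092 = 0.0558 ≈ 0.06.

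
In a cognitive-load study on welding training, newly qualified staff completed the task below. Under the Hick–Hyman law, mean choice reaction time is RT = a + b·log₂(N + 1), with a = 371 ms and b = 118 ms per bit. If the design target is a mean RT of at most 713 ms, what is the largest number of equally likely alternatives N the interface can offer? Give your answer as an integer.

6

Set 371 + 118·log₂(N + 1) ≤ 713.
log₂(N + 1) ≤ (713 − 371) / 118 = 2.8983.
N + 1 ≤ 2^2.8983 = 7.4555.
N ≤ 6.4555, so the largest integer N is 6.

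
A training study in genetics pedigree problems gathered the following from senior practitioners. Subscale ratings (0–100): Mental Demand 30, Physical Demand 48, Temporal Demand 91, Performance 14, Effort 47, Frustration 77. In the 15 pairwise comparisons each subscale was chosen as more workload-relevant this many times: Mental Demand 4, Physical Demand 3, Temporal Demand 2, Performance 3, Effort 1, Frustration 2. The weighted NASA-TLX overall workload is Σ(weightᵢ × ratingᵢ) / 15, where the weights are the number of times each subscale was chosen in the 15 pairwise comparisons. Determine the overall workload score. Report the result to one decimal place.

45.9

The tallies are the weights (they sum to 15).
Weighted sum = 4·30 + 3·48 + 2·91 + 3·14 + 1·47 + 2·77
            = 120 + 144 + 182 + 42 + 47 + 154 = 689.
Overall workload = 689 / 15 = 45.9333 ≈ 45.9.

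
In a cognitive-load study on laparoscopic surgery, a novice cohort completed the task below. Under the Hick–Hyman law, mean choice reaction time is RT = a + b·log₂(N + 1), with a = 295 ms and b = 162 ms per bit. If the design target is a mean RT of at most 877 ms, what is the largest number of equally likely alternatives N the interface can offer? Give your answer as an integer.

Set 295 + 162·log₂(N + 1) ≤ 877.
log₂(N + 1) ≤ (877 − 295) / 162 = 3.5926.
N + 1 ≤ 2^3.5926 = 12.0637.
N ≤ 11.0637, so the largest integer N is 11.

11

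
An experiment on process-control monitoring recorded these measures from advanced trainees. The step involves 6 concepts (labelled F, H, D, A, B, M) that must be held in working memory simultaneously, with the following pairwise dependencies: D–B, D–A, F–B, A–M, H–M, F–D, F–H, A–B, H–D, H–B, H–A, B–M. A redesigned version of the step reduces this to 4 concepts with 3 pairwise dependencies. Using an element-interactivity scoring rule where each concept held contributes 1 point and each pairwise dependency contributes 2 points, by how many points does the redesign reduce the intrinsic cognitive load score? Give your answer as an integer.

Original: 6 × 1 + 12 × 2 = 6 + 24 = 30.
Redesigned: 4 × 1 + 3 × 2 = 4 + 6 = 10.
Reduction = 30 − 10 = 20.

20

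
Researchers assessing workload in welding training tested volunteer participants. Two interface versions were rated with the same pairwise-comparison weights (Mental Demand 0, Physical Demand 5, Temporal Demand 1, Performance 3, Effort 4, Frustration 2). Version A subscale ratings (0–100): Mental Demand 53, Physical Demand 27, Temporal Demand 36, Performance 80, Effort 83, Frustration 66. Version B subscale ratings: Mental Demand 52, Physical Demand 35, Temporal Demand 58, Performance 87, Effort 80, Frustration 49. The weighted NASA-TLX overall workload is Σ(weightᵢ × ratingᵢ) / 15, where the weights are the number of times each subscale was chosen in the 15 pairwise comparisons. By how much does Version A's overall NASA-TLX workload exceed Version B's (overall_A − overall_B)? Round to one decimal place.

-2.5

Version A weighted sum = 0·53 + 5·27 + 1·36 + 3·80 + 4·83 + 2·66 = 0 + 135 + 36 + 240 + 332 + 132 = 875; overall_A = 875/15 = 58.3333.
Version B weighted sum = 0·52 + 5·35 + 1·58 + 3·87 + 4·80 + 2·49 = 0 + 175 + 58 + 261 + 320 + 98 = 912; overall_B = 912/15 = 60.8000.
Difference = 58.3333 − 60.8000 = -2.4667 ≈ -2.5.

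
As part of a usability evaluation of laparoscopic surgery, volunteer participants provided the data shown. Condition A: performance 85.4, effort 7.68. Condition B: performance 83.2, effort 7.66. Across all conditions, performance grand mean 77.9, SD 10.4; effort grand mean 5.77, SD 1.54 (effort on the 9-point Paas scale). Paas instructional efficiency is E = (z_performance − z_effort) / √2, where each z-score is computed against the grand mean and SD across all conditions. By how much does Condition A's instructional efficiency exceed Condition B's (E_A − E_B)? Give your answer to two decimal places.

Condition A: z_P = (85.4 − 77.9)/10.4 = 0.7212; z_E = (7.68 − 5.77)/1.54 = 1.2403; E_A = (0.7212 − 1.2403)/√2 = -0.3671.
Condition B: z_P = (83.2 − 77.9)/10.4 = 0.5096; z_E = (7.66 − 5.77)/1.54 = 1.2273; E_B = (0.5096 − 1.2273)/√2 = -0.5075.
E_A − E_B = -0.3671 − (-0.5075) = 0.1404 ≈ 0.14.

0.14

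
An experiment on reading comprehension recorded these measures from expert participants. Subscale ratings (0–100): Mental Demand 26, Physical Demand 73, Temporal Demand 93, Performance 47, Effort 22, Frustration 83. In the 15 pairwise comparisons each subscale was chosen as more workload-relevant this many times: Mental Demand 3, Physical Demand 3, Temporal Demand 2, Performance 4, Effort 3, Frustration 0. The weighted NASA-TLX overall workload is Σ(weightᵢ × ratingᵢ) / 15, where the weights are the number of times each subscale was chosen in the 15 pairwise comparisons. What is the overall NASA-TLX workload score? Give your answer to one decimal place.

The tallies are the weights (they sum to 15).
Weighted sum = 3·26 + 3·73 + 2·93 + 4·47 + 3·22 + 0·83
            = 78 + 219 + 186 + 188 + 66 + 0 = 737.
Overall workload = 737 / 15 = 49.1333 ≈ 49.1.

49.1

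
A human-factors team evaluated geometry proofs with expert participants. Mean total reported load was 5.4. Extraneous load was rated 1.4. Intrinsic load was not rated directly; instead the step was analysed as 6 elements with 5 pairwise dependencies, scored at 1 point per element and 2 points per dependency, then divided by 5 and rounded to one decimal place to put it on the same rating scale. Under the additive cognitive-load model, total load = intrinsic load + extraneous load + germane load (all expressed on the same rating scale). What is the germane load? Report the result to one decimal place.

Intrinsic (element-interactivity): (6 × 1 + 5 × 2) / 5 = 16 / 5 = 3.2000 → 3.2.
germane load = total − intrinsic − extraneous
             = 5.4 − 3.2 − 1.4 = 0.8.

0.8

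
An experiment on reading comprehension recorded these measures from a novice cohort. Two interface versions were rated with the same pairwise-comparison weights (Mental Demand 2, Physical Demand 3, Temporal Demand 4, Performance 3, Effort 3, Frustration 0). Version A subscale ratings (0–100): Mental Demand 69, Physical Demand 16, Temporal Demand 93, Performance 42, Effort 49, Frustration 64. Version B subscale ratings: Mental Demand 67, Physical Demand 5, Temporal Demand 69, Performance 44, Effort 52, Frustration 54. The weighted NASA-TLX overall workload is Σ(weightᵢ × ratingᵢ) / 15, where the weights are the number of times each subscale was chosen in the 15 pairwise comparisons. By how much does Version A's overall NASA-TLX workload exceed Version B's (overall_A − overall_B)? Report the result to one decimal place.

7.9

Version A weighted sum = 2·69 + 3·16 + 4·93 + 3·42 + 3·49 + 0·64 = 138 + 48 + 372 + 126 + 147 + 0 = 831; overall_A = 831/15 = 55.4000.
Version B weighted sum = 2·67 + 3·5 + 4·69 + 3·44 + 3·52 + 0·54 = 134 + 15 + 276 + 132 + 156 + 0 = 713; overall_B = 713/15 = 47.5333.
Difference = 55.4000 − 47.5333 = 7.8667 ≈ 7.9.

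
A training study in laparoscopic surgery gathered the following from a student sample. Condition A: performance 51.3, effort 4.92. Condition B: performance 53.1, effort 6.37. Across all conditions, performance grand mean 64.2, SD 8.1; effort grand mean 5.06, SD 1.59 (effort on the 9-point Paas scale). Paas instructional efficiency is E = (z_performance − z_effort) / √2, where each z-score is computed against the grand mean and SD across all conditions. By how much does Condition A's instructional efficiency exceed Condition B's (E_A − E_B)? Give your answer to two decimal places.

0.49

Condition A: z_P = (51.3 − 64.2)/8.1 = -1.5926; z_E = (4.92 − 5.06)/1.59 = -0.0881; E_A = (-1.5926 − (-0.0881))/√2 = -1.0638.
Condition B: z_P = (53.1 − 64.2)/8.1 = -1.3704; z_E = (6.37 − 5.06)/1.59 = 0.8239; E_B = (-1.3704 − 0.8239)/√2 = -1.5516.
E_A − E_B = -1.0638 − (-1.5516) = 0.4878 ≈ 0.49.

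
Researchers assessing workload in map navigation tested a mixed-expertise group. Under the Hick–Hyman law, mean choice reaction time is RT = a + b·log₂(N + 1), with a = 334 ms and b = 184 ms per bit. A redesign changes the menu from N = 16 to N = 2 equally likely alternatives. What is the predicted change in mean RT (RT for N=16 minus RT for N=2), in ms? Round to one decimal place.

RT(16) = 334 + 184·log₂(17) = 334 + 184·4.0875 = 1086.1000 ms.
RT(2) = 334 + 184·log₂(3) = 334 + 184·1.5850 = 625.6400 ms.
Difference = 1086.1000 − 625.6400 = 460.4600 ≈ 460.5 ms.

460.5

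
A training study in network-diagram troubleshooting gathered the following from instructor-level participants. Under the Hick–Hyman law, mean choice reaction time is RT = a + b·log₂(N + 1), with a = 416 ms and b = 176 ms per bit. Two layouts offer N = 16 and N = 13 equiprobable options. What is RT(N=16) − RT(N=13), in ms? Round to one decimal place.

49.3

RT(16) = 416 + 176·log₂(17) = 416 + 176·4.0875 = 1135.4000 ms.
RT(13) = 416 + 176·log₂(14) = 416 + 176·3.8074 = 1086.1024 ms.
Difference = 1135.4000 − 1086.1024 = 49.2976 ≈ 49.3 ms.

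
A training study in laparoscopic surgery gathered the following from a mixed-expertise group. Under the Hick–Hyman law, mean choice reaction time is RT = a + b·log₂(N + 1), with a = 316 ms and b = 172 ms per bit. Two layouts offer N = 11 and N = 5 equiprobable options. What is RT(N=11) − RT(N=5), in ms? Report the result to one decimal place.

172.0

RT(11) = 316 + 172·log₂(12) = 316 + 172·3.5850 = 932.6200 ms.
RT(5) = 316 + 172·log₂(6) = 316 + 172·2.5850 = 760.6200 ms.
Difference = 932.6200 − 760.6200 = 172.0000 ≈ 172.0 ms.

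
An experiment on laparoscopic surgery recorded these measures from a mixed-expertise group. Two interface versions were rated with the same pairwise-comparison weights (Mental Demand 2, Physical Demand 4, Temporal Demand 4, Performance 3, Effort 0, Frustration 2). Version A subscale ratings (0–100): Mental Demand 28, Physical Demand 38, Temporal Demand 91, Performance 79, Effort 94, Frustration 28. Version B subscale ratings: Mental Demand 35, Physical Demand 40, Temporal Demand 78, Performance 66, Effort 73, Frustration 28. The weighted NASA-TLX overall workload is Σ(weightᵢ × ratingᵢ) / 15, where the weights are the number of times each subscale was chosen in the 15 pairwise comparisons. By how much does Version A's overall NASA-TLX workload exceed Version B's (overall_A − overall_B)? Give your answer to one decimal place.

4.6

Version A weighted sum = 2·28 + 4·38 + 4·91 + 3·79 + 0·94 + 2·28 = 56 + 152 + 364 + 237 + 0 + 56 = 865; overall_A = 865/15 = 57.6667.
Version B weighted sum = 2·35 + 4·40 + 4·78 + 3·66 + 0·73 + 2·28 = 70 + 160 + 312 + 198 + 0 + 56 = 796; overall_B = 796/15 = 53.0667.
Difference = 57.6667 − 53.0667 = 4.6000 ≈ 4.6.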